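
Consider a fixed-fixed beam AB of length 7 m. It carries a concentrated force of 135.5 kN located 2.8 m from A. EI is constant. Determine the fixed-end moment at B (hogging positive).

Release both end moments; the primary structure is a simply-supported span AB with redundants M_A and M_B.
On the primary (simply-supported) span, the end slopes from the loading are:
  at A: point load 135.5 at a = 2.8: Pab(L + b)/(6LEI) = 424.9/EI
  at B: point load 135.5 at a = 2.8: Pab(L + a)/(6LEI) = 371.8/EI
  θ_A0 = 424.9/EI,  θ_B0 = 371.8/EI
Flexibility coefficients: a unit moment at one end gives L/(3EI) there and L/(6EI) at the far end, so f₁₁ = f₂₂ = 2.333/EI and f₁₂ = f₂₁ = 1.167/EI.
Compatibility — zero rotation at each built-in end:
  2.333 M_A + 1.167 M_B = 424.9
  1.167 M_A + 2.333 M_B = 371.8
Solving the pair gives M_A = 136.6 kN·m and M_B = 91.06 kN·m (hogging).

M_B = 91.06 kN·m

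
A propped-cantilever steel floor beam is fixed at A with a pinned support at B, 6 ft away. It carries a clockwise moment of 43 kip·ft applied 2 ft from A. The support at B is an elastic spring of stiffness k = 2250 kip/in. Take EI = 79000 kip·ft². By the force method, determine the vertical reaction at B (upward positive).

Remove the prop at B; the released (primary) structure is a cantilever built in at A.
Deflection at B on the released cantilever, summing each load's contribution:
  clockwise couple 43 at a = 2: M₀a(2L − a)/(2EI) = 430/EI
Tip deflection under a unit load at B: L³/(3EI) = 72/EI.
With EI = 79000 kip·ft²: δ_0 = 0.005443 ft and δ_{BB} = 0.000911 ft/kip.
Compatibility — the spring shortens by R_B/k under the reaction it provides: δ_0 − R_B·δ_{BB} = R_B/k. With 1/k = 1/(2250×12) ft/kip = 0.000037 ft/kip, R_B = δ_0 / (δ_{BB} + 1/k) = 0.005443 / (0.000911 + 0.000037) = 5.739 kip.

R_B = 5.739 kip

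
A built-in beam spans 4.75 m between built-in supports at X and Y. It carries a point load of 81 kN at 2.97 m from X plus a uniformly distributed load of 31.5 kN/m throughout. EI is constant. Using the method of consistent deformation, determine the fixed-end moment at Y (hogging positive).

Release both end moments; the primary structure is a simply-supported span XY with redundants M_X and M_Y.
On the primary (simply-supported) span, the end slopes from the loading are:
  at X: point load 81 at a = 2.97: Pab(L + b)/(6LEI) = 98.11/EI
  at Y: point load 81 at a = 2.97: Pab(L + a)/(6LEI) = 116/EI
  at X: UDL 31.5: wL³/(24EI) = 140.7/EI
  at Y: UDL 31.5: wL³/(24EI) = 140.7/EI
  θ_X0 = 238.8/EI,  θ_Y0 = 256.7/EI
Flexibility coefficients: a unit moment at one end gives L/(3EI) there and L/(6EI) at the far end, so f₁₁ = f₂₂ = 1.583/EI and f₁₂ = f₂₁ = 0.7917/EI.
Compatibility — zero rotation at each built-in end:
  1.583 M_X + 0.7917 M_Y = 238.8
  0.7917 M_X + 1.583 M_Y = 256.7
Solving the pair gives M_X = 93.01 kN·m and M_Y = 115.6 kN·m (hogging).

M_Y = 115.6 kN·m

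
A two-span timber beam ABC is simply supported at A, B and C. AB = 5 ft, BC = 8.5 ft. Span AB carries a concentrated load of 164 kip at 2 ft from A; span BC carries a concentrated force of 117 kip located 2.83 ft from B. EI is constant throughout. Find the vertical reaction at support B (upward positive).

Take M_B as the redundant. Released structure: two simple spans AB and BC with a hinge at B.
Discontinuity in slope at B on the released structure — sum the simple-span end rotations:
  span AB: point load 164 at a = 2: Pab(L + a)/(6LEI) = 229.6/EI
  span BC: point load 117 at a = 2.83: Pab(L + b)/(6LEI) = 521.6/EI
  relative rotation θ_0 = (229.6 + 521.6)/EI = 751.2/EI
A unit hogging moment at B produces rotation L₁/(3EI) + L₂/(3EI) = 4.5/EI.
Compatibility: M_B·(L₁+L₂)/(3EI) = θ_0, giving M_B = 166.9 kip·ft (hogging).
Span AB, ΣM about A with M_B applied at B: R_B^{AB}·5 = 328 + 166.9, so R_B^{AB} = 98.99 kip and R_A = 164 − 98.99 = 65.01 kip.
Span BC, ΣM about C: R_B^{BC}·8.5 = 663.4 + 166.9, so R_B^{BC} = 97.69 kip and R_C = 117 − 97.69 = 19.31 kip.
R_B = 98.99 + 97.69 = 196.7 kip.

R_B = 196.7 kip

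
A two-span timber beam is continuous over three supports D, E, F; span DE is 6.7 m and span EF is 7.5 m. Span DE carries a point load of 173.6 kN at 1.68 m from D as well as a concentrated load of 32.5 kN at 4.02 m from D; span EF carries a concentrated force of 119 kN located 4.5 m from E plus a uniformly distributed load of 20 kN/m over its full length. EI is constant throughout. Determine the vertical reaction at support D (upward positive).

R_D = 107.6 kN

Release continuity at E by inserting a hinge; the redundant is the internal moment M_E. The primary structure is two simply-supported spans DE and EF.
End slopes at the hinge E, treating each span as simply supported:
  span DE: point load 173.6 at a = 1.68: Pab(L + a)/(6LEI) = 305.2/EI
  span DE: point load 32.5 at a = 4.02: Pab(L + a)/(6LEI) = 93.37/EI
  span EF: point load 119 at a = 4.5: Pab(L + b)/(6LEI) = 374.9/EI
  span EF: UDL 20: wL³/(24EI) = 351.6/EI
  relative rotation θ_0 = (398.6 + 726.4)/EI = 1125/EI
A unit hogging moment at E produces rotation L₁/(3EI) + L₂/(3EI) = 4.733/EI.
Compatibility: M_E·(L₁+L₂)/(3EI) = θ_0, giving M_E = 237.7 kN·m (hogging).
Span DE, ΣM about D with M_E applied at E: R_E^{DE}·6.7 = 422.3 + 237.7, so R_E^{DE} = 98.5 kN and R_D = 206.1 − 98.5 = 107.6 kN.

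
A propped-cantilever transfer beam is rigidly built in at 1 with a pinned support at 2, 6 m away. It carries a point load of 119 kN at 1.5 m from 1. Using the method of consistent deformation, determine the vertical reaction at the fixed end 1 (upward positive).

R_1 = 108.8 kN

Release the roller at 2. Primary structure: cantilever fixed at 1.
Primary-structure tip deflection at 2 by superposition:
  point load 119 at a = 1.5: Pa²(3L − a)/(6EI) = 736.3/EI
Flexibility coefficient — unit upward force at 2: δ_{22} = L³/(3EI) = 72/EI.
Compatibility at 2: δ_0 − R_2·δ_{22} = 0, so R_2 = 736.3/72 = 10.23 kN.
Vertical equilibrium: R_1 = ΣP − R_2 = 119 − 10.23 = 108.8 kN.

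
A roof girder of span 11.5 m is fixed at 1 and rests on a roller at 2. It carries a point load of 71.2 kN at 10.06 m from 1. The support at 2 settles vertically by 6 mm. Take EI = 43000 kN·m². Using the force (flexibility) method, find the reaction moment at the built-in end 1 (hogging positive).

M_1 = 56.31 kN·m

Choose R_2 as the redundant. The primary structure is the cantilever fixed at 1.
Downward deflection at the released point 2 due to the loads:
  point load 71.2 at a = 10.06: Pa²(3L − a)/(6EI) = 29351/EI
Tip deflection under a unit load at 2: L³/(3EI) = 507/EI.
With EI = 43000 kN·m²: δ_0 = 0.68259 m and δ_{22} = 0.01179 m/kN.
Compatibility — the beam at 2 must follow the support down by 0.006 m: δ_0 − R_2·δ_{22} = 0.006, so R_2 = (0.68259 − 0.006)/0.01179 = 57.39 kN.
Moment equilibrium about 1: M_1 = Σ(load moments about 1) − R_2·L = 716.3 − 57.39×11.5 = 56.31 kN·m.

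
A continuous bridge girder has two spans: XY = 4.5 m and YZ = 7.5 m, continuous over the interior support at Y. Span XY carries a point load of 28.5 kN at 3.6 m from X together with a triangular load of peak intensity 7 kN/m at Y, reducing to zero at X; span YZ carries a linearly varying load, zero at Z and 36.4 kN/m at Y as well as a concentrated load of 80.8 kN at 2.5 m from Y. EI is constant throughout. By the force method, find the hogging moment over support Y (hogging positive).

M_Y = 165.9 kN·m

Insert a hinge at Y; M_Y is the redundant, and each span becomes simply supported.
Discontinuity in slope at Y on the released structure — sum the simple-span end rotations:
  span XY: point load 28.5 at a = 3.6: Pab(L + a)/(6LEI) = 27.7/EI
  span XY: triangular load, peak 7: w₀L³/(45EI) = 14.18/EI
  span YZ: triangular load, peak 36.4: w₀L³/(45EI) = 341.2/EI
  span YZ: point load 80.8 at a = 2.5: Pab(L + b)/(6LEI) = 280.6/EI
  relative rotation θ_0 = (41.88 + 621.8)/EI = 663.7/EI
A unit hogging moment at Y produces rotation L₁/(3EI) + L₂/(3EI) = 4/EI.
Slope continuity at Y: θ_0 = M_Y·4/EI, so M_Y = 663.7/4 = 165.9 kN·m (hogging).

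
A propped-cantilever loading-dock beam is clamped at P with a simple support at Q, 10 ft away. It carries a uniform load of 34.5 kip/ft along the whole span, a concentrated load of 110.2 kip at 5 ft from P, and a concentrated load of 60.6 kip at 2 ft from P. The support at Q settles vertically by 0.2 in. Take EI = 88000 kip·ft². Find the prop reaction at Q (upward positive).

R_Q = 162.8 kip

Take the reaction at Q as the redundant and release it; the primary structure is a cantilever fixed at P.
Deflection at Q on the released cantilever, summing each load's contribution:
  UDL 34.5: wL⁴/(8EI) = 43125/EI
  point load 110.2 at a = 5: Pa²(3L − a)/(6EI) = 11479/EI
  point load 60.6 at a = 2: Pa²(3L − a)/(6EI) = 1131/EI
  δ_0 = 55735/EI
Flexibility coefficient — unit upward force at Q: δ_{QQ} = L³/(3EI) = 333.3/EI.
With EI = 88000 kip·ft²: δ_0 = 0.63336 ft and δ_{QQ} = 0.003788 ft/kip.
Compatibility — the beam at Q must follow the support down by 0.01667 ft: δ_0 − R_Q·δ_{QQ} = 0.01667, so R_Q = (0.63336 − 0.01667)/0.003788 = 162.8 kip.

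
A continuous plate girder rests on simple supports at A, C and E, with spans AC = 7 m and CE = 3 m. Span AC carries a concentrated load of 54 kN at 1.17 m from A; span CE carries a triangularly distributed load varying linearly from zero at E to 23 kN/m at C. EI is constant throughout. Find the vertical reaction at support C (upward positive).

Take M_C as the redundant. Released structure: two simple spans AC and CE with a hinge at C.
Discontinuity in slope at C on the released structure — sum the simple-span end rotations:
  span AC: point load 54 at a = 1.17: Pab(L + a)/(6LEI) = 71.65/EI
  span CE: triangular load, peak 23: w₀L³/(45EI) = 13.8/EI
  relative rotation θ_0 = (71.65 + 13.8)/EI = 85.45/EI
A unit hogging moment at C produces rotation L₁/(3EI) + L₂/(3EI) = 3.333/EI.
Compatibility: M_C·(L₁+L₂)/(3EI) = θ_0, giving M_C = 25.64 kN·m (hogging).
Span AC, ΣM about A with M_C applied at C: R_C^{AC}·7 = 63.18 + 25.64, so R_C^{AC} = 12.69 kN and R_A = 54 − 12.69 = 41.31 kN.
Span CE, ΣM about E: R_C^{CE}·3 = 69 + 25.64, so R_C^{CE} = 31.55 kN and R_E = 34.5 − 31.55 = 2.955 kN.
R_C = 12.69 + 31.55 = 44.23 kN.

R_C = 44.23 kN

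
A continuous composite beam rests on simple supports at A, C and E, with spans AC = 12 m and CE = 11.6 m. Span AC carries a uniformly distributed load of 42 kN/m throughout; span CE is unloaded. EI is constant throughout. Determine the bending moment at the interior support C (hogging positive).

M_C = 384.4 kN·m

Insert a hinge at C; M_C is the redundant, and each span becomes simply supported.
End slopes at the hinge C, treating each span as simply supported:
  span AC: UDL 42: wL³/(24EI) = 3024/EI
  relative rotation θ_0 = (3024 + 0)/EI = 3024/EI
A unit hogging moment at C produces rotation L₁/(3EI) + L₂/(3EI) = 7.867/EI.
Compatibility: M_C·(L₁+L₂)/(3EI) = θ_0, giving M_C = 384.4 kN·m (hogging).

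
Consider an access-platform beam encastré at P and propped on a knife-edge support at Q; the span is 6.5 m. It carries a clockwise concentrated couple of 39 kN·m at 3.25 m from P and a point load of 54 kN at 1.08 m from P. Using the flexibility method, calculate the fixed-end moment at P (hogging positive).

M_P = 39.71 kN·m

Remove the prop at Q; the released (primary) structure is a cantilever built in at P.
Free-end deflection of the primary structure under the applied loading (downward +):
  clockwise couple 39 at a = 3.25: M₀a(2L − a)/(2EI) = 617.9/EI
  point load 54 at a = 1.08: Pa²(3L − a)/(6EI) = 193.4/EI
  δ_0 = 811.3/EI
Flexibility coefficient — unit upward force at Q: δ_{QQ} = L³/(3EI) = 91.54/EI.
The prop prevents deflection at Q: R_Q = δ_0/δ_{QQ} = 811.3/91.54 = 8.862 kN.
Moment equilibrium about P: M_P = Σ(load moments about P) − R_Q·L = 97.32 − 8.862×6.5 = 39.71 kN·m.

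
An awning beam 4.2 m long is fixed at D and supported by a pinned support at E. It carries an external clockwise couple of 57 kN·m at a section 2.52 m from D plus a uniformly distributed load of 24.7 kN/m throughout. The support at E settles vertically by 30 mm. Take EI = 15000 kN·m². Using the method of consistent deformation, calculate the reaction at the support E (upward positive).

Take the reaction at E as the redundant and release it; the primary structure is a cantilever fixed at D.
Deflection at E on the released cantilever, summing each load's contribution:
  clockwise couple 57 at a = 2.52: M₀a(2L − a)/(2EI) = 422.3/EI
  UDL 24.7: wL⁴/(8EI) = 960.7/EI
  δ_0 = 1383/EI
Flexibility coefficient — unit upward force at E: δ_{EE} = L³/(3EI) = 24.7/EI.
With EI = 15000 kN·m²: δ_0 = 0.092203 m and δ_{EE} = 0.001646 m/kN.
Compatibility — the beam at E must follow the support down by 0.03 m: δ_0 − R_E·δ_{EE} = 0.03, so R_E = (0.092203 − 0.03)/0.001646 = 37.78 kN.

R_E = 37.78 kN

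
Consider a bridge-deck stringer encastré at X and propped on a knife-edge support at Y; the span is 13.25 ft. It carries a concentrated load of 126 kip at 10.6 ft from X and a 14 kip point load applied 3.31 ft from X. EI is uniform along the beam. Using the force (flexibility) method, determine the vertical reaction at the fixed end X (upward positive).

Remove the prop at Y; the released (primary) structure is a cantilever built in at X.
Free-end deflection of the primary structure under the applied loading (downward +):
  point load 126 at a = 10.6: Pa²(3L − a)/(6EI) = 68781/EI
  point load 14 at a = 3.31: Pa²(3L − a)/(6EI) = 931.6/EI
  δ_0 = 69713/EI
Flexibility coefficient — unit upward force at Y: δ_{YY} = L³/(3EI) = 775.4/EI.
Compatibility at Y: δ_0 − R_Y·δ_{YY} = 0, so R_Y = 69713/775.4 = 89.91 kip.
Vertical equilibrium: R_X = ΣP − R_Y = 140 − 89.91 = 50.09 kip.

R_X = 50.09 kip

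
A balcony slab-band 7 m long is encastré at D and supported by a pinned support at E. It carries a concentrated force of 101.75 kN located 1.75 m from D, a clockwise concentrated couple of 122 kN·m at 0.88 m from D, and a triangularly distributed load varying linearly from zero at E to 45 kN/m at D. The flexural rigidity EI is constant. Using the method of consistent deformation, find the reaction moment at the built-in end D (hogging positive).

M_D = 342.7 kN·m

Remove the prop at E; the released (primary) structure is a cantilever built in at D.
Primary-structure tip deflection at E by superposition:
  point load 101.75 at a = 1.75: Pa²(3L − a)/(6EI) = 999.7/EI
  clockwise couple 122 at a = 0.88: M₀a(2L − a)/(2EI) = 704.3/EI
  triangular load, peak 45 at the fixed end: w₀L⁴/(30EI) = 3602/EI
  δ_0 = 5306/EI
Tip deflection under a unit load at E: L³/(3EI) = 114.3/EI.
The prop prevents deflection at E: R_E = δ_0/δ_{EE} = 5306/114.3 = 46.4 kN.
Moment equilibrium about D: M_D = Σ(load moments about D) − R_E·L = 667.6 − 46.4×7 = 342.7 kN·m.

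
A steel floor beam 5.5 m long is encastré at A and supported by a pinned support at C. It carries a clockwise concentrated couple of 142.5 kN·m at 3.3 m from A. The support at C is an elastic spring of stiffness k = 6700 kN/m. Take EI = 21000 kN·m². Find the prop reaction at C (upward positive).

Release the roller at C. Primary structure: cantilever fixed at A.
Deflection at C on the released cantilever, summing each load's contribution:
  clockwise couple 142.5 at a = 3.3: M₀a(2L − a)/(2EI) = 1810/EI
Tip deflection under a unit load at C: L³/(3EI) = 55.46/EI.
With EI = 21000 kN·m²: δ_0 = 0.086212 m and δ_{CC} = 0.002641 m/kN.
Compatibility — the spring shortens by R_C/k under the reaction it provides: δ_0 − R_C·δ_{CC} = R_C/k. With 1/k = 0.000149 m/kN, R_C = δ_0 / (δ_{CC} + 1/k) = 0.086212 / (0.002641 + 0.000149) = 30.9 kN.

R_C = 30.9 kN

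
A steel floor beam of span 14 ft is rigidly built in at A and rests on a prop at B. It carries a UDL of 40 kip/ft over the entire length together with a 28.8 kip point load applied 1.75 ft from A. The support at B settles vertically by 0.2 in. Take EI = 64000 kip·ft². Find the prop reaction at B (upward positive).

Remove the prop at B; the released (primary) structure is a cantilever built in at A.
Free-end deflection of the primary structure under the applied loading (downward +):
  UDL 40: wL⁴/(8EI) = 192080/EI
  point load 28.8 at a = 1.75: Pa²(3L − a)/(6EI) = 591.7/EI
  δ_0 = 192672/EI
Tip deflection under a unit load at B: L³/(3EI) = 914.7/EI.
With EI = 64000 kip·ft²: δ_0 = 3.0105 ft and δ_{BB} = 0.014292 ft/kip.
Compatibility — the beam at B must follow the support down by 0.01667 ft: δ_0 − R_B·δ_{BB} = 0.01667, so R_B = (3.0105 − 0.01667)/0.014292 = 209.5 kip.

R_B = 209.5 kip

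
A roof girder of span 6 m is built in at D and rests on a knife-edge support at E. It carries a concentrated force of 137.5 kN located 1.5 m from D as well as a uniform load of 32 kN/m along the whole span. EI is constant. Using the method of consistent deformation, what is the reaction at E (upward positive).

R_E = 83.82 kN

Choose R_E as the redundant. The primary structure is the cantilever fixed at D.
Downward deflection at the released point E due to the loads:
  point load 137.5 at a = 1.5: Pa²(3L − a)/(6EI) = 850.8/EI
  UDL 32: wL⁴/(8EI) = 5184/EI
  δ_0 = 6035/EI
Tip deflection under a unit load at E: L³/(3EI) = 72/EI.
The prop prevents deflection at E: R_E = δ_0/δ_{EE} = 6035/72 = 83.82 kN.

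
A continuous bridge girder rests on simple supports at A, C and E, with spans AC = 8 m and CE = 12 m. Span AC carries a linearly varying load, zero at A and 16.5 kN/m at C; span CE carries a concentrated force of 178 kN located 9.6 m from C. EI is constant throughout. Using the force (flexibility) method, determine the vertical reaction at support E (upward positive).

Take M_C as the redundant. Released structure: two simple spans AC and CE with a hinge at C.
Rotations at C on the released spans (each span's end-slope, ×1/EI):
  span AC: triangular load, peak 16.5: w₀L³/(45EI) = 187.7/EI
  span CE: point load 178 at a = 9.6: Pab(L + b)/(6LEI) = 820.2/EI
  relative rotation θ_0 = (187.7 + 820.2)/EI = 1008/EI
A unit hogging moment at C produces rotation L₁/(3EI) + L₂/(3EI) = 6.667/EI.
Slope continuity at C: θ_0 = M_C·6.667/EI, so M_C = 1008/6.667 = 151.2 kN·m (hogging).
Span CE, ΣM about E: R_C^{CE}·12 = 427.2 + 151.2, so R_C^{CE} = 48.2 kN and R_E = 178 − 48.2 = 129.8 kN.

R_E = 129.8 kN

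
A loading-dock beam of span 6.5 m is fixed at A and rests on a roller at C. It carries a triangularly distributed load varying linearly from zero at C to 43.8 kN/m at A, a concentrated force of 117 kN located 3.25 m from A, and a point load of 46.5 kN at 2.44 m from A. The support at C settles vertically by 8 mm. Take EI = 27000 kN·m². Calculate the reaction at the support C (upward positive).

R_C = 71.27 kN

Take the reaction at C as the redundant and release it; the primary structure is a cantilever fixed at A.
Primary-structure tip deflection at C by superposition:
  triangular load, peak 43.8 at the fixed end: w₀L⁴/(30EI) = 2606/EI
  point load 117 at a = 3.25: Pa²(3L − a)/(6EI) = 3347/EI
  point load 46.5 at a = 2.44: Pa²(3L − a)/(6EI) = 787.2/EI
  δ_0 = 6740/EI
Tip deflection under a unit load at C: L³/(3EI) = 91.54/EI.
With EI = 27000 kN·m²: δ_0 = 0.24964 m and δ_{CC} = 0.00339 m/kN.
Compatibility — the beam at C must follow the support down by 0.008 m: δ_0 − R_C·δ_{CC} = 0.008, so R_C = (0.24964 − 0.008)/0.00339 = 71.27 kN.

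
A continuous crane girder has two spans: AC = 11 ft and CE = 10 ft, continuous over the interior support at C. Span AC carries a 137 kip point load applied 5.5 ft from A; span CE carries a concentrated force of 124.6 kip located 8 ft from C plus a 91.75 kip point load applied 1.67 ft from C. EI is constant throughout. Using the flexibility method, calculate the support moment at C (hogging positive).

Take M_C as the redundant. Released structure: two simple spans AC and CE with a hinge at C.
End slopes at the hinge C, treating each span as simply supported:
  span AC: point load 137 at a = 5.5: Pab(L + a)/(6LEI) = 1036/EI
  span CE: point load 124.6 at a = 8: Pab(L + b)/(6LEI) = 398.7/EI
  span CE: point load 91.75 at a = 1.67: Pab(L + b)/(6LEI) = 389.9/EI
  relative rotation θ_0 = (1036 + 788.6)/EI = 1825/EI
A unit hogging moment at C produces rotation L₁/(3EI) + L₂/(3EI) = 7/EI.
Compatibility: M_C·(L₁+L₂)/(3EI) = θ_0, giving M_C = 260.7 kip·ft (hogging).

M_C = 260.7 kip·ft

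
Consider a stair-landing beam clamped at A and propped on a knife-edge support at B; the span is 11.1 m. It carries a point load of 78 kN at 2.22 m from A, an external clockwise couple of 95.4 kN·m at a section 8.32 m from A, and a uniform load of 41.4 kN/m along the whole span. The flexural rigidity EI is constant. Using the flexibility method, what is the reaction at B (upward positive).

Take the reaction at B as the redundant and release it; the primary structure is a cantilever fixed at A.
Free-end deflection of the primary structure under the applied loading (downward +):
  point load 78 at a = 2.22: Pa²(3L − a)/(6EI) = 1991/EI
  clockwise couple 95.4 at a = 8.32: M₀a(2L − a)/(2EI) = 5508/EI
  UDL 41.4: wL⁴/(8EI) = 78560/EI
  δ_0 = 86060/EI
Flexibility coefficient — unit upward force at B: δ_{BB} = L³/(3EI) = 455.9/EI.
Compatibility at B: δ_0 − R_B·δ_{BB} = 0, so R_B = 86060/455.9 = 188.8 kN.

R_B = 188.8 kN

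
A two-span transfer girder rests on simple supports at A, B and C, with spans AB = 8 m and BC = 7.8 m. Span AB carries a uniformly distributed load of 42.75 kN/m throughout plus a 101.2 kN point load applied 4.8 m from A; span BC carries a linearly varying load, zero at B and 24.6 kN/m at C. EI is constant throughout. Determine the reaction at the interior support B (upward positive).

R_B = 338.4 kN

Release continuity at B by inserting a hinge; the redundant is the internal moment M_B. The primary structure is two simply-supported spans AB and BC.
Discontinuity in slope at B on the released structure — sum the simple-span end rotations:
  span AB: UDL 42.75: wL³/(24EI) = 912/EI
  span AB: point load 101.2 at a = 4.8: Pab(L + a)/(6LEI) = 414.5/EI
  span BC: triangular load, peak 24.6: 7w₀L³/(360EI) = 227/EI
  relative rotation θ_0 = (1327 + 227)/EI = 1554/EI
A unit hogging moment at B produces rotation L₁/(3EI) + L₂/(3EI) = 5.267/EI.
Slope continuity at B: θ_0 = M_B·5.267/EI, so M_B = 1554/5.267 = 295 kN·m (hogging).
Span AB, ΣM about A with M_B applied at B: R_B^{AB}·8 = 1854 + 295, so R_B^{AB} = 268.6 kN and R_A = 443.2 − 268.6 = 174.6 kN.
Span BC, ΣM about C: R_B^{BC}·7.8 = 249.4 + 295, so R_B^{BC} = 69.8 kN and R_C = 95.94 − 69.8 = 26.14 kN.
R_B = 268.6 + 69.8 = 338.4 kN.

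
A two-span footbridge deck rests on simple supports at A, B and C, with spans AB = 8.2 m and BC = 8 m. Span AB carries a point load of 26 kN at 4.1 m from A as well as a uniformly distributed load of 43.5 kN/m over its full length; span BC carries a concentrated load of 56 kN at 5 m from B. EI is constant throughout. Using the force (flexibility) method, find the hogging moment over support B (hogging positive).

M_B = 240.9 kN·m

Release continuity at B by inserting a hinge; the redundant is the internal moment M_B. The primary structure is two simply-supported spans AB and BC.
End slopes at the hinge B, treating each span as simply supported:
  span AB: point load 26 at a = 4.1: Pab(L + a)/(6LEI) = 109.3/EI
  span AB: UDL 43.5: wL³/(24EI) = 999.4/EI
  span BC: point load 56 at a = 5: Pab(L + b)/(6LEI) = 192.5/EI
  relative rotation θ_0 = (1109 + 192.5)/EI = 1301/EI
A unit hogging moment at B produces rotation L₁/(3EI) + L₂/(3EI) = 5.4/EI.
Compatibility: M_B·(L₁+L₂)/(3EI) = θ_0, giving M_B = 240.9 kN·m (hogging).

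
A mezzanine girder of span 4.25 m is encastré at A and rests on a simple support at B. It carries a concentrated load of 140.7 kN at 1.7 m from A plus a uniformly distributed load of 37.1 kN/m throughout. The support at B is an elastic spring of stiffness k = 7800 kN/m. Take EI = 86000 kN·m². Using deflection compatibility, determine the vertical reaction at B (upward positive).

Remove the prop at B; the released (primary) structure is a cantilever built in at A.
Deflection at B on the released cantilever, summing each load's contribution:
  point load 140.7 at a = 1.7: Pa²(3L − a)/(6EI) = 748.9/EI
  UDL 37.1: wL⁴/(8EI) = 1513/EI
  δ_0 = 2262/EI
Tip deflection under a unit load at B: L³/(3EI) = 25.59/EI.
With EI = 86000 kN·m²: δ_0 = 0.026301 m and δ_{BB} = 0.000298 m/kN.
Compatibility — the spring shortens by R_B/k under the reaction it provides: δ_0 − R_B·δ_{BB} = R_B/k. With 1/k = 0.000128 m/kN, R_B = δ_0 / (δ_{BB} + 1/k) = 0.026301 / (0.000298 + 0.000128) = 61.78 kN.

R_B = 61.78 kN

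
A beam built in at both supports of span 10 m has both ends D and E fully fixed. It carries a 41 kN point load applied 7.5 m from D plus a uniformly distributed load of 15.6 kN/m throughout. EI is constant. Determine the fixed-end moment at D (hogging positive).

Release both end moments; the primary structure is a simply-supported span DE with redundants M_D and M_E.
Simple-span end rotations at D and E under the given loads:
  at D: point load 41 at a = 7.5: Pab(L + b)/(6LEI) = 160.2/EI
  at E: point load 41 at a = 7.5: Pab(L + a)/(6LEI) = 224.2/EI
  at D: UDL 15.6: wL³/(24EI) = 650/EI
  at E: UDL 15.6: wL³/(24EI) = 650/EI
  θ_D0 = 810.2/EI,  θ_E0 = 874.2/EI
Flexibility coefficients: a unit moment at one end gives L/(3EI) there and L/(6EI) at the far end, so f₁₁ = f₂₂ = 3.333/EI and f₁₂ = f₂₁ = 1.667/EI.
Compatibility — zero rotation at each built-in end:
  3.333 M_D + 1.667 M_E = 810.2
  1.667 M_D + 3.333 M_E = 874.2
Solving the pair gives M_D = 149.2 kN·m and M_E = 187.7 kN·m (hogging).

M_D = 149.2 kN·m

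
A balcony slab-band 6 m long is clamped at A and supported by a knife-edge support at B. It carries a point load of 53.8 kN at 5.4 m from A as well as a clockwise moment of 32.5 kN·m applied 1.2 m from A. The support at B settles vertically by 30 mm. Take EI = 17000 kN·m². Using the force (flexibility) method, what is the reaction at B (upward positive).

R_B = 41.6 kN

Choose R_B as the redundant. The primary structure is the cantilever fixed at A.
Primary-structure tip deflection at B by superposition:
  point load 53.8 at a = 5.4: Pa²(3L − a)/(6EI) = 3294/EI
  clockwise couple 32.5 at a = 1.2: M₀a(2L − a)/(2EI) = 210.6/EI
  δ_0 = 3505/EI
Tip deflection under a unit load at B: L³/(3EI) = 72/EI.
With EI = 17000 kN·m²: δ_0 = 0.20618 m and δ_{BB} = 0.004235 m/kN.
Compatibility — the beam at B must follow the support down by 0.03 m: δ_0 − R_B·δ_{BB} = 0.03, so R_B = (0.20618 − 0.03)/0.004235 = 41.6 kN.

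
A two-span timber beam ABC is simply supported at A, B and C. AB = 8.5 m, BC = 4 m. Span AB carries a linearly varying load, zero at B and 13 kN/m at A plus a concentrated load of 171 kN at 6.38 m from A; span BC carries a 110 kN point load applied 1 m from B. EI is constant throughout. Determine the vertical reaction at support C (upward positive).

Release continuity at B by inserting a hinge; the redundant is the internal moment M_B. The primary structure is two simply-supported spans AB and BC.
Rotations at B on the released spans (each span's end-slope, ×1/EI):
  span AB: triangular load, peak 13: 7w₀L³/(360EI) = 155.2/EI
  span AB: point load 171 at a = 6.38: Pab(L + a)/(6LEI) = 674.8/EI
  span BC: point load 110 at a = 1: Pab(L + b)/(6LEI) = 96.25/EI
  relative rotation θ_0 = (830.1 + 96.25)/EI = 926.3/EI
A unit hogging moment at B produces rotation L₁/(3EI) + L₂/(3EI) = 4.167/EI.
Compatibility: M_B·(L₁+L₂)/(3EI) = θ_0, giving M_B = 222.3 kN·m (hogging).
Span BC, ΣM about C: R_B^{BC}·4 = 330 + 222.3, so R_B^{BC} = 138.1 kN and R_C = 110 − 138.1 = -28.08 kN.

R_C = -28.08 kN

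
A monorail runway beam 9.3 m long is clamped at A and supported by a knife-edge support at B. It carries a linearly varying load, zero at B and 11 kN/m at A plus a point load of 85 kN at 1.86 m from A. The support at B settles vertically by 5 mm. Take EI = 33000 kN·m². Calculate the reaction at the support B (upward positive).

Release the roller at B. Primary structure: cantilever fixed at A.
Downward deflection at the released point B due to the loads:
  triangular load, peak 11 at the fixed end: w₀L⁴/(30EI) = 2743/EI
  point load 85 at a = 1.86: Pa²(3L − a)/(6EI) = 1276/EI
  δ_0 = 4019/EI
Flexibility coefficient — unit upward force at B: δ_{BB} = L³/(3EI) = 268.1/EI.
With EI = 33000 kN·m²: δ_0 = 0.12179 m and δ_{BB} = 0.008125 m/kN.
Compatibility — the beam at B must follow the support down by 0.005 m: δ_0 − R_B·δ_{BB} = 0.005, so R_B = (0.12179 − 0.005)/0.008125 = 14.37 kN.

R_B = 14.37 kN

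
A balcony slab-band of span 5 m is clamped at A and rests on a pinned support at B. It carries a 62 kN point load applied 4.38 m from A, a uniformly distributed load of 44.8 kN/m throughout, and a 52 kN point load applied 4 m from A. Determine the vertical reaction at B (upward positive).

R_B = 171.1 kN

Release the roller at B. Primary structure: cantilever fixed at A.
Free-end deflection of the primary structure under the applied loading (downward +):
  point load 62 at a = 4.38: Pa²(3L − a)/(6EI) = 2105/EI
  UDL 44.8: wL⁴/(8EI) = 3500/EI
  point load 52 at a = 4: Pa²(3L − a)/(6EI) = 1525/EI
  δ_0 = 7131/EI
Flexibility coefficient — unit upward force at B: δ_{BB} = L³/(3EI) = 41.67/EI.
Compatibility at B: δ_0 − R_B·δ_{BB} = 0, so R_B = 7131/41.67 = 171.1 kN.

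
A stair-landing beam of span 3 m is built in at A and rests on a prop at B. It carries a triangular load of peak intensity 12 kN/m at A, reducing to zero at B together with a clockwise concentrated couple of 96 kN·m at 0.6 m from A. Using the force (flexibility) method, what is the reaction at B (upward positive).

R_B = 20.88 kN

Take the reaction at B as the redundant and release it; the primary structure is a cantilever fixed at A.
Downward deflection at the released point B due to the loads:
  triangular load, peak 12 at the fixed end: w₀L⁴/(30EI) = 32.4/EI
  clockwise couple 96 at a = 0.6: M₀a(2L − a)/(2EI) = 155.5/EI
  δ_0 = 187.9/EI
Flexibility coefficient — unit upward force at B: δ_{BB} = L³/(3EI) = 9/EI.
The prop prevents deflection at B: R_B = δ_0/δ_{BB} = 187.9/9 = 20.88 kN.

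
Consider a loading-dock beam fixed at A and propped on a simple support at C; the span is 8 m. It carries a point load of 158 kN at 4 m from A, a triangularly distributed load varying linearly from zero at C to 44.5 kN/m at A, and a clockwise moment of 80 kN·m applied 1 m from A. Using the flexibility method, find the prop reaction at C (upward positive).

Release the roller at C. Primary structure: cantilever fixed at A.
Deflection at C on the released cantilever, summing each load's contribution:
  point load 158 at a = 4: Pa²(3L − a)/(6EI) = 8427/EI
  triangular load, peak 44.5 at the fixed end: w₀L⁴/(30EI) = 6076/EI
  clockwise couple 80 at a = 1: M₀a(2L − a)/(2EI) = 600/EI
  δ_0 = 15102/EI
Tip deflection under a unit load at C: L³/(3EI) = 170.7/EI.
Compatibility at C: δ_0 − R_C·δ_{CC} = 0, so R_C = 15102/170.7 = 88.49 kN.

R_C = 88.49 kN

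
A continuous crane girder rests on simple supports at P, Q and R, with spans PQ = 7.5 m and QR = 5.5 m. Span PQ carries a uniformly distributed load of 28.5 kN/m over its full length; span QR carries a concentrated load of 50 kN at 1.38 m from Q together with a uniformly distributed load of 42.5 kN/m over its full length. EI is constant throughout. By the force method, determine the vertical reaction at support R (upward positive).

R_R = 92.56 kN

Take M_Q as the redundant. Released structure: two simple spans PQ and QR with a hinge at Q.
End slopes at the hinge Q, treating each span as simply supported:
  span PQ: UDL 28.5: wL³/(24EI) = 501/EI
  span QR: point load 50 at a = 1.38: Pab(L + b)/(6LEI) = 82.87/EI
  span QR: UDL 42.5: wL³/(24EI) = 294.6/EI
  relative rotation θ_0 = (501 + 377.5)/EI = 878.5/EI
A unit hogging moment at Q produces rotation L₁/(3EI) + L₂/(3EI) = 4.333/EI.
Slope continuity at Q: θ_0 = M_Q·4.333/EI, so M_Q = 878.5/4.333 = 202.7 kN·m (hogging).
Span QR, ΣM about R: R_Q^{QR}·5.5 = 848.8 + 202.7, so R_Q^{QR} = 191.2 kN and R_R = 283.8 − 191.2 = 92.56 kN.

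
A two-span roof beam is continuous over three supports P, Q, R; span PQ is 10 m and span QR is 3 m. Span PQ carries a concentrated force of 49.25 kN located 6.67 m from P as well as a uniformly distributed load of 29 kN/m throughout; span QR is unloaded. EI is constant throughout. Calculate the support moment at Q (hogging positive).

Take M_Q as the redundant. Released structure: two simple spans PQ and QR with a hinge at Q.
Discontinuity in slope at Q on the released structure — sum the simple-span end rotations:
  span PQ: point load 49.25 at a = 6.67: Pab(L + a)/(6LEI) = 303.9/EI
  span PQ: UDL 29: wL³/(24EI) = 1208/EI
  relative rotation θ_0 = (1512 + 0)/EI = 1512/EI
A unit hogging moment at Q produces rotation L₁/(3EI) + L₂/(3EI) = 4.333/EI.
Compatibility: M_Q·(L₁+L₂)/(3EI) = θ_0, giving M_Q = 349 kN·m (hogging).

M_Q = 349 kN·m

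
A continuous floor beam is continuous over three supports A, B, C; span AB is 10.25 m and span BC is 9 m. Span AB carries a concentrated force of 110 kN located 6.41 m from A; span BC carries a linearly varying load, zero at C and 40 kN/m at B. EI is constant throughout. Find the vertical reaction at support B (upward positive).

Insert a hinge at B; M_B is the redundant, and each span becomes simply supported.
Rotations at B on the released spans (each span's end-slope, ×1/EI):
  span AB: point load 110 at a = 6.41: Pab(L + a)/(6LEI) = 733.5/EI
  span BC: triangular load, peak 40: w₀L³/(45EI) = 648/EI
  relative rotation θ_0 = (733.5 + 648)/EI = 1381/EI
A unit hogging moment at B produces rotation L₁/(3EI) + L₂/(3EI) = 6.417/EI.
Compatibility: M_B·(L₁+L₂)/(3EI) = θ_0, giving M_B = 215.3 kN·m (hogging).
Span AB, ΣM about A with M_B applied at B: R_B^{AB}·10.25 = 705.1 + 215.3, so R_B^{AB} = 89.79 kN and R_A = 110 − 89.79 = 20.21 kN.
Span BC, ΣM about C: R_B^{BC}·9 = 1080 + 215.3, so R_B^{BC} = 143.9 kN and R_C = 180 − 143.9 = 36.08 kN.
R_B = 89.79 + 143.9 = 233.7 kN.

R_B = 233.7 kN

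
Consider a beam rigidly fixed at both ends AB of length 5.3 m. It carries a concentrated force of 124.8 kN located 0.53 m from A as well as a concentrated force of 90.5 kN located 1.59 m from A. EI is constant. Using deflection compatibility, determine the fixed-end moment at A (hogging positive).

Take the two fixed-end moments M_A, M_B as redundants; the released structure is the simple span AB.
Simple-span end rotations at A and B under the given loads:
  at A: point load 124.8 at a = 0.53: Pab(L + b)/(6LEI) = 99.91/EI
  at B: point load 124.8 at a = 0.53: Pab(L + a)/(6LEI) = 57.84/EI
  at A: point load 90.5 at a = 1.59: Pab(L + b)/(6LEI) = 151.3/EI
  at B: point load 90.5 at a = 1.59: Pab(L + a)/(6LEI) = 115.7/EI
  θ_A0 = 251.2/EI,  θ_B0 = 173.5/EI
Flexibility coefficients: a unit moment at one end gives L/(3EI) there and L/(6EI) at the far end, so f₁₁ = f₂₂ = 1.767/EI and f₁₂ = f₂₁ = 0.8833/EI.
Compatibility — zero rotation at each built-in end:
  1.767 M_A + 0.8833 M_B = 251.2
  0.8833 M_A + 1.767 M_B = 173.5
Solving the pair gives M_A = 124.1 kN·m and M_B = 36.17 kN·m (hogging).

M_A = 124.1 kN·m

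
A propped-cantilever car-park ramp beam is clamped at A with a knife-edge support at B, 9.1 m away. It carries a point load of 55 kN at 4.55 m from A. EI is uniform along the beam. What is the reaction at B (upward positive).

R_B = 17.19 kN

Take the reaction at B as the redundant and release it; the primary structure is a cantilever fixed at A.
Free-end deflection of the primary structure under the applied loading (downward +):
  point load 55 at a = 4.55: Pa²(3L − a)/(6EI) = 4317/EI
Flexibility coefficient — unit upward force at B: δ_{BB} = L³/(3EI) = 251.2/EI.
The prop prevents deflection at B: R_B = δ_0/δ_{BB} = 4317/251.2 = 17.19 kN.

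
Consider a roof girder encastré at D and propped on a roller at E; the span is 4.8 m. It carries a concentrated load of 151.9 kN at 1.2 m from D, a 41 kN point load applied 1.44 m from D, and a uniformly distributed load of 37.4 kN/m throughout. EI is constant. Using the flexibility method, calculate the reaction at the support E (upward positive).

Take the reaction at E as the redundant and release it; the primary structure is a cantilever fixed at D.
Downward deflection at the released point E due to the loads:
  point load 151.9 at a = 1.2: Pa²(3L − a)/(6EI) = 481.2/EI
  point load 41 at a = 1.44: Pa²(3L − a)/(6EI) = 183.6/EI
  UDL 37.4: wL⁴/(8EI) = 2482/EI
  δ_0 = 3147/EI
Tip deflection under a unit load at E: L³/(3EI) = 36.86/EI.
Compatibility at E: δ_0 − R_E·δ_{EE} = 0, so R_E = 3147/36.86 = 85.36 kN.

R_E = 85.36 kN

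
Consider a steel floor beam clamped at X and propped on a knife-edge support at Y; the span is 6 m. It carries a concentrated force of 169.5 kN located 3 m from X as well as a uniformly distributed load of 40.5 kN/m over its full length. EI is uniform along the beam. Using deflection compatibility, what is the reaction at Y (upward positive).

R_Y = 144.1 kN

Remove the prop at Y; the released (primary) structure is a cantilever built in at X.
Primary-structure tip deflection at Y by superposition:
  point load 169.5 at a = 3: Pa²(3L − a)/(6EI) = 3814/EI
  UDL 40.5: wL⁴/(8EI) = 6561/EI
  δ_0 = 10375/EI
Tip deflection under a unit load at Y: L³/(3EI) = 72/EI.
The prop prevents deflection at Y: R_Y = δ_0/δ_{YY} = 10375/72 = 144.1 kN.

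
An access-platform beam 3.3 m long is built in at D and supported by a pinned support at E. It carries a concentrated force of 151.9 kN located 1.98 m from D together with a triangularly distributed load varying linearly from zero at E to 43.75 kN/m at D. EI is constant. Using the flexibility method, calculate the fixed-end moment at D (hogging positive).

M_D = 116 kN·m

Release the roller at E. Primary structure: cantilever fixed at D.
Free-end deflection of the primary structure under the applied loading (downward +):
  point load 151.9 at a = 1.98: Pa²(3L − a)/(6EI) = 786.1/EI
  triangular load, peak 43.75 at the fixed end: w₀L⁴/(30EI) = 172.9/EI
  δ_0 = 959/EI
Flexibility coefficient — unit upward force at E: δ_{EE} = L³/(3EI) = 11.98/EI.
The prop prevents deflection at E: R_E = δ_0/δ_{EE} = 959/11.98 = 80.06 kN.
Moment equilibrium about D: M_D = Σ(load moments about D) − R_E·L = 380.2 − 80.06×3.3 = 116 kN·m.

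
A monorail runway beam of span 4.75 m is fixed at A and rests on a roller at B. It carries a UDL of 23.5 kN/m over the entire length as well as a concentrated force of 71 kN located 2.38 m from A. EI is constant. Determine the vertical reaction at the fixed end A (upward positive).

Choose R_B as the redundant. The primary structure is the cantilever fixed at A.
Deflection at B on the released cantilever, summing each load's contribution:
  UDL 23.5: wL⁴/(8EI) = 1495/EI
  point load 71 at a = 2.38: Pa²(3L − a)/(6EI) = 795.6/EI
  δ_0 = 2291/EI
Flexibility coefficient — unit upward force at B: δ_{BB} = L³/(3EI) = 35.72/EI.
Compatibility at B: δ_0 − R_B·δ_{BB} = 0, so R_B = 2291/35.72 = 64.13 kN.
Vertical equilibrium: R_A = ΣP − R_B = 182.6 − 64.13 = 118.5 kN.

R_A = 118.5 kN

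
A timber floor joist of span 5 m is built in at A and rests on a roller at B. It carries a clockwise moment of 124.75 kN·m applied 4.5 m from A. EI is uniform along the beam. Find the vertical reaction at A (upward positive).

R_A = -37.05 kN

Release the roller at B. Primary structure: cantilever fixed at A.
Downward deflection at the released point B due to the loads:
  clockwise couple 124.75 at a = 4.5: M₀a(2L − a)/(2EI) = 1544/EI
Flexibility coefficient — unit upward force at B: δ_{BB} = L³/(3EI) = 41.67/EI.
Compatibility at B: δ_0 − R_B·δ_{BB} = 0, so R_B = 1544/41.67 = 37.05 kN.
Vertical equilibrium: R_A = ΣP − R_B = 0 − 37.05 = -37.05 kN.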